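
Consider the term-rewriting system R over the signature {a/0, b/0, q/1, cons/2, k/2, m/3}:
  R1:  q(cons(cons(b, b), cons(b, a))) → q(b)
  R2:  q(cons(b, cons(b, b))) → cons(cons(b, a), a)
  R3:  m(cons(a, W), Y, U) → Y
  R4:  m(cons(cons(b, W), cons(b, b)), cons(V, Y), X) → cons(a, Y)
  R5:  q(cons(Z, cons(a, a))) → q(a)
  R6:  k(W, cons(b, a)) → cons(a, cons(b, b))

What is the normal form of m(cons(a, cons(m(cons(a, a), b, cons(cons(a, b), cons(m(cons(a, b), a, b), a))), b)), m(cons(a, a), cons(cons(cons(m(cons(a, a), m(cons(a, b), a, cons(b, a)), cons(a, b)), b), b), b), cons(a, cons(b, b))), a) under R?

1. m(cons(a, cons(m(cons(a, a), b, cons(cons(a, b), cons(m(cons(a, b), a, b), a))), b)), m(cons(a, a), cons(cons(cons(m(cons(a, a), m(cons(a, b), a, cons(b, a)), cons(a, b)), b), b), b), cons(a, cons(b, b))), a)  →  m(cons(a, a), cons(cons(cons(m(cons(a, a), m(cons(a, b), a, cons(b, a)), cons(a, b)), b), b), b), cons(a, cons(b, b)))   [R3 at ε]
2. m(cons(a, a), cons(cons(cons(m(cons(a, a), m(cons(a, b), a, cons(b, a)), cons(a, b)), b), b), b), cons(a, cons(b, b)))  →  cons(cons(cons(m(cons(a, a), m(cons(a, b), a, cons(b, a)), cons(a, b)), b), b), b)   [R3 at ε]
3. cons(cons(cons(m(cons(a, a), m(cons(a, b), a, cons(b, a)), cons(a, b)), b), b), b)  →  cons(cons(cons(m(cons(a, b), a, cons(b, a)), b), b), b)   [R3 at 1.1.1]
4. cons(cons(cons(m(cons(a, b), a, cons(b, a)), b), b), b)  →  cons(cons(cons(a, b), b), b)   [R3 at 1.1.1]

cons(cons(cons(a, b), b), b)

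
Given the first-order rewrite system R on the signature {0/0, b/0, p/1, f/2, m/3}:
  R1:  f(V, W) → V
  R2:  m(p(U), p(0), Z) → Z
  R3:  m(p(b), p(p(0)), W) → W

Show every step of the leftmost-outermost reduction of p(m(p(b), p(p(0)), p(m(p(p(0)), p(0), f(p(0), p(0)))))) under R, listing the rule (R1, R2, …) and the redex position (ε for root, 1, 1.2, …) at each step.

1. p(m(p(b), p(p(0)), p(m(p(p(0)), p(0), f(p(0), p(0))))))  →  p(p(m(p(p(0)), p(0), f(p(0), p(0)))))   [R3 at 1]
2. p(p(m(p(p(0)), p(0), f(p(0), p(0)))))  →  p(p(f(p(0), p(0))))   [R2 at 1.1]
3. p(p(f(p(0), p(0))))  →  p(p(p(0)))   [R1 at 1.1]

p(p(p(0)))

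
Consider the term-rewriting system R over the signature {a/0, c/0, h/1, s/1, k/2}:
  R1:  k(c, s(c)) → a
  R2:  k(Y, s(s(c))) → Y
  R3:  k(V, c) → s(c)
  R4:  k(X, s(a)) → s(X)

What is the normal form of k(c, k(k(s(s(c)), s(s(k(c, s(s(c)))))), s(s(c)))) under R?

1. k(c, k(k(s(s(c)), s(s(k(c, s(s(c)))))), s(s(c))))  →  k(c, k(s(s(c)), s(s(k(c, s(s(c)))))))   [R2 at 2]
2. k(c, k(s(s(c)), s(s(k(c, s(s(c)))))))  →  k(c, k(s(s(c)), s(s(c))))   [R2 at 2.2.1.1]
3. k(c, k(s(s(c)), s(s(c))))  →  k(c, s(s(c)))   [R2 at 2]
4. k(c, s(s(c)))  →  c   [R2 at ε]

c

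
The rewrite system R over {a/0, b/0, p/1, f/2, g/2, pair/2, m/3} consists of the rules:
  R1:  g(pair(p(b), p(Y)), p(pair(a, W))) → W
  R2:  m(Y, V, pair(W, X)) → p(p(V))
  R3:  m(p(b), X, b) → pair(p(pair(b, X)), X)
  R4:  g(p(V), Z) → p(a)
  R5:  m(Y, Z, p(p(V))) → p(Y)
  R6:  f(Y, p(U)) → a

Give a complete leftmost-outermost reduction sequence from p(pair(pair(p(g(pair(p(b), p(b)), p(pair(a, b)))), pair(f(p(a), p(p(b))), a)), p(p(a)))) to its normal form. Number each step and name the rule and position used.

p(pair(pair(p(b), pair(a, a)), p(p(a))))

1. p(pair(pair(p(g(pair(p(b), p(b)), p(pair(a, b)))), pair(f(p(a), p(p(b))), a)), p(p(a))))  →  p(pair(pair(p(b), pair(f(p(a), p(p(b))), a)), p(p(a))))   [R1 at 1.1.1.1]
2. p(pair(pair(p(b), pair(f(p(a), p(p(b))), a)), p(p(a))))  →  p(pair(pair(p(b), pair(a, a)), p(p(a))))   [R6 at 1.1.2.1]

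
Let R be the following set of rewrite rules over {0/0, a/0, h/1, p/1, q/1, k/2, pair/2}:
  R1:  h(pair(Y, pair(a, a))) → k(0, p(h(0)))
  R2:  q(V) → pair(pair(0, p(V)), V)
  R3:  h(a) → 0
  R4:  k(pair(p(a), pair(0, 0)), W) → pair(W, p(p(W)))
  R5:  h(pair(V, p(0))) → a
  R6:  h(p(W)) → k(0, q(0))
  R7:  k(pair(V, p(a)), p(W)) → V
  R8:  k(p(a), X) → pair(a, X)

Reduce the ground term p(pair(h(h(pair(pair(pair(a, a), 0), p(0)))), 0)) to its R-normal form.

1. p(pair(h(h(pair(pair(pair(a, a), 0), p(0)))), 0))  →  p(pair(h(a), 0))   [R5 at 1.1.1]
2. p(pair(h(a), 0))  →  p(pair(0, 0))   [R3 at 1.1]

p(pair(0, 0))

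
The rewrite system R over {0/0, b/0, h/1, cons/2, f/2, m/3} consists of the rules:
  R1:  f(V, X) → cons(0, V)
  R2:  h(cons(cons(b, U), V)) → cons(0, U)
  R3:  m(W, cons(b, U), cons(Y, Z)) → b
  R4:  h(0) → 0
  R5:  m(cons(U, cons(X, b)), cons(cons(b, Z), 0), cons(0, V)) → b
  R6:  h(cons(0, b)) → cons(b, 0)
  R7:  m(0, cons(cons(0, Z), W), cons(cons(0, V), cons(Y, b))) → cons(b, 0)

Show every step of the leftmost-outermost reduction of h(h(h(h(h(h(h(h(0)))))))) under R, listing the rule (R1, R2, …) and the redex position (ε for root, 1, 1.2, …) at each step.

1. h(h(h(h(h(h(h(h(0))))))))  →  h(h(h(h(h(h(h(0)))))))   [R4 at 1.1.1.1.1.1.1]
2. h(h(h(h(h(h(h(0)))))))  →  h(h(h(h(h(h(0))))))   [R4 at 1.1.1.1.1.1]
3. h(h(h(h(h(h(0))))))  →  h(h(h(h(h(0)))))   [R4 at 1.1.1.1.1]
4. h(h(h(h(h(0)))))  →  h(h(h(h(0))))   [R4 at 1.1.1.1]
5. h(h(h(h(0))))  →  h(h(h(0)))   [R4 at 1.1.1]
6. h(h(h(0)))  →  h(h(0))   [R4 at 1.1]
7. h(h(0))  →  h(0)   [R4 at 1]
8. h(0)  →  0   [R4 at ε]

0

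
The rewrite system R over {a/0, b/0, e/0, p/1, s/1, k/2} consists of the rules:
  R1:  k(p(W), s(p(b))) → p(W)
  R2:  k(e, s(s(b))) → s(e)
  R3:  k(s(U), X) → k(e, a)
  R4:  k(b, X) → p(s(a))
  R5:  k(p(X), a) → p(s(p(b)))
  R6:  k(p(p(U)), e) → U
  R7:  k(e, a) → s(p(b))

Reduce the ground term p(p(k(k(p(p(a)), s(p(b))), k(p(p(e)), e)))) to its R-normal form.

1. p(p(k(k(p(p(a)), s(p(b))), k(p(p(e)), e))))  →  p(p(k(p(p(a)), k(p(p(e)), e))))   [R1 at 1.1.1]
2. p(p(k(p(p(a)), k(p(p(e)), e))))  →  p(p(k(p(p(a)), e)))   [R6 at 1.1.2]
3. p(p(k(p(p(a)), e)))  →  p(p(a))   [R6 at 1.1]

p(p(a))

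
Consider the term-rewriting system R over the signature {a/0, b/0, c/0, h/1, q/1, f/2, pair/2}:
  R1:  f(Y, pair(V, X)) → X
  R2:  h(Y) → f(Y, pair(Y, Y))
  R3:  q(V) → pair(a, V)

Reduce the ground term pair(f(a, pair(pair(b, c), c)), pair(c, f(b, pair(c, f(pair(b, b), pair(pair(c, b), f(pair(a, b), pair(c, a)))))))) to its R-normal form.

1. pair(f(a, pair(pair(b, c), c)), pair(c, f(b, pair(c, f(pair(b, b), pair(pair(c, b), f(pair(a, b), pair(c, a))))))))  →  pair(c, pair(c, f(b, pair(c, f(pair(b, b), pair(pair(c, b), f(pair(a, b), pair(c, a))))))))   [R1 at 1]
2. pair(c, pair(c, f(b, pair(c, f(pair(b, b), pair(pair(c, b), f(pair(a, b), pair(c, a))))))))  →  pair(c, pair(c, f(pair(b, b), pair(pair(c, b), f(pair(a, b), pair(c, a))))))   [R1 at 2.2]
3. pair(c, pair(c, f(pair(b, b), pair(pair(c, b), f(pair(a, b), pair(c, a))))))  →  pair(c, pair(c, f(pair(a, b), pair(c, a))))   [R1 at 2.2]
4. pair(c, pair(c, f(pair(a, b), pair(c, a))))  →  pair(c, pair(c, a))   [R1 at 2.2]

pair(c, pair(c, a))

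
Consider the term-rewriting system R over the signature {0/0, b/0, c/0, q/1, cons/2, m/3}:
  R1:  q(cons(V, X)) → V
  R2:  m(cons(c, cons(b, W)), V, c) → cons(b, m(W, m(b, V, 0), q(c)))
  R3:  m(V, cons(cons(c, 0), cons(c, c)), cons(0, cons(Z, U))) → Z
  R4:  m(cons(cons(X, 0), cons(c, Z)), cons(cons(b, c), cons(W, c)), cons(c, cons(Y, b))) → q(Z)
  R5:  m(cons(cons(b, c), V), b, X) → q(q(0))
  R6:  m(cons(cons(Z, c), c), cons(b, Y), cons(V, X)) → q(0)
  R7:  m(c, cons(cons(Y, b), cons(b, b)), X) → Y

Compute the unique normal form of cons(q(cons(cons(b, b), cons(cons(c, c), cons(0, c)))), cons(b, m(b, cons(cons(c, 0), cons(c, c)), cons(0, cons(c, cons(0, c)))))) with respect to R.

cons(cons(b, b), cons(b, c))

1. cons(q(cons(cons(b, b), cons(cons(c, c), cons(0, c)))), cons(b, m(b, cons(cons(c, 0), cons(c, c)), cons(0, cons(c, cons(0, c))))))  →  cons(cons(b, b), cons(b, m(b, cons(cons(c, 0), cons(c, c)), cons(0, cons(c, cons(0, c))))))   [R1 at 1]
2. cons(cons(b, b), cons(b, m(b, cons(cons(c, 0), cons(c, c)), cons(0, cons(c, cons(0, c))))))  →  cons(cons(b, b), cons(b, c))   [R3 at 2.2]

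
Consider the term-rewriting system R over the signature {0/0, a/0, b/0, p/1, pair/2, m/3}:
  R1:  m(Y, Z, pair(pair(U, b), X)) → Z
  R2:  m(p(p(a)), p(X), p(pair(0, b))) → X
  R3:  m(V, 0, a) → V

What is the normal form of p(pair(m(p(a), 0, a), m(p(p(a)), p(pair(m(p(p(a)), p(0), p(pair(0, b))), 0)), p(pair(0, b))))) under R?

1. p(pair(m(p(a), 0, a), m(p(p(a)), p(pair(m(p(p(a)), p(0), p(pair(0, b))), 0)), p(pair(0, b)))))  →  p(pair(p(a), m(p(p(a)), p(pair(m(p(p(a)), p(0), p(pair(0, b))), 0)), p(pair(0, b)))))   [R3 at 1.1]
2. p(pair(p(a), m(p(p(a)), p(pair(m(p(p(a)), p(0), p(pair(0, b))), 0)), p(pair(0, b)))))  →  p(pair(p(a), pair(m(p(p(a)), p(0), p(pair(0, b))), 0)))   [R2 at 1.2]
3. p(pair(p(a), pair(m(p(p(a)), p(0), p(pair(0, b))), 0)))  →  p(pair(p(a), pair(0, 0)))   [R2 at 1.2.1]

p(pair(p(a), pair(0, 0)))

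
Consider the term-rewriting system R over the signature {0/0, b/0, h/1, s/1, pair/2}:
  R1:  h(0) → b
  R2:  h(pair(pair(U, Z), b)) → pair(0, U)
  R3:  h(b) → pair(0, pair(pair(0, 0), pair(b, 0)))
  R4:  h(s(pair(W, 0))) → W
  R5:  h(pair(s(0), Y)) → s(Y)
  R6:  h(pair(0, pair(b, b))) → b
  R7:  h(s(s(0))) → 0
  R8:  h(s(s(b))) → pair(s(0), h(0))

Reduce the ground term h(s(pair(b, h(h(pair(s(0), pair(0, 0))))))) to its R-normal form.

1. h(s(pair(b, h(h(pair(s(0), pair(0, 0)))))))  →  h(s(pair(b, h(s(pair(0, 0))))))   [R5 at 1.1.2.1]
2. h(s(pair(b, h(s(pair(0, 0))))))  →  h(s(pair(b, 0)))   [R4 at 1.1.2]
3. h(s(pair(b, 0)))  →  b   [R4 at ε]

b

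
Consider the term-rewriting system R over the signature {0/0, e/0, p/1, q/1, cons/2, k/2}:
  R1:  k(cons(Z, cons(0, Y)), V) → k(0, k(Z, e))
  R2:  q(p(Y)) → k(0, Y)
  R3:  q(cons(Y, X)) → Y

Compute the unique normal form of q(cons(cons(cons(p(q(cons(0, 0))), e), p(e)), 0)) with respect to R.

cons(cons(p(0), e), p(e))

1. q(cons(cons(cons(p(q(cons(0, 0))), e), p(e)), 0))  →  cons(cons(p(q(cons(0, 0))), e), p(e))   [R3 at ε]
2. cons(cons(p(q(cons(0, 0))), e), p(e))  →  cons(cons(p(0), e), p(e))   [R3 at 1.1.1]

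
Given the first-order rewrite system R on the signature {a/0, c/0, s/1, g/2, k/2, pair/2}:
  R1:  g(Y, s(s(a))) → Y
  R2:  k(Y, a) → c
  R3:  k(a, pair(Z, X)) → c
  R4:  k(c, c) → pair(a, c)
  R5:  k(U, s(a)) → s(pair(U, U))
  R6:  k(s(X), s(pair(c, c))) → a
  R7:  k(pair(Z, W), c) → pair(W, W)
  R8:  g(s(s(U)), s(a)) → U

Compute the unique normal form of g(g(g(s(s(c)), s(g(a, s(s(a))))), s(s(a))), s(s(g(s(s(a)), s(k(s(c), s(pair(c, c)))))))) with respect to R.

1. g(g(g(s(s(c)), s(g(a, s(s(a))))), s(s(a))), s(s(g(s(s(a)), s(k(s(c), s(pair(c, c))))))))  →  g(g(s(s(c)), s(g(a, s(s(a))))), s(s(g(s(s(a)), s(k(s(c), s(pair(c, c))))))))   [R1 at 1]
2. g(g(s(s(c)), s(g(a, s(s(a))))), s(s(g(s(s(a)), s(k(s(c), s(pair(c, c))))))))  →  g(g(s(s(c)), s(a)), s(s(g(s(s(a)), s(k(s(c), s(pair(c, c))))))))   [R1 at 1.2.1]
3. g(g(s(s(c)), s(a)), s(s(g(s(s(a)), s(k(s(c), s(pair(c, c))))))))  →  g(c, s(s(g(s(s(a)), s(k(s(c), s(pair(c, c))))))))   [R8 at 1]
4. g(c, s(s(g(s(s(a)), s(k(s(c), s(pair(c, c))))))))  →  g(c, s(s(g(s(s(a)), s(a)))))   [R6 at 2.1.1.2.1]
5. g(c, s(s(g(s(s(a)), s(a)))))  →  g(c, s(s(a)))   [R8 at 2.1.1]
6. g(c, s(s(a)))  →  c   [R1 at ε]

c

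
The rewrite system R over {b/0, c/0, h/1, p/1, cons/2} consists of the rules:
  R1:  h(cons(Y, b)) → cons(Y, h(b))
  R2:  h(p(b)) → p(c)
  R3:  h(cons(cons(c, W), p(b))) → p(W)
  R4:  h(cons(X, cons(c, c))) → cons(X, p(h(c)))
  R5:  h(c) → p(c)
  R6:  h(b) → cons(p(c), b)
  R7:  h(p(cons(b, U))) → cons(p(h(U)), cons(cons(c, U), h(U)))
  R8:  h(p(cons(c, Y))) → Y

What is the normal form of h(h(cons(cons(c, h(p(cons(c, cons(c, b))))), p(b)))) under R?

1. h(h(cons(cons(c, h(p(cons(c, cons(c, b))))), p(b))))  →  h(p(h(p(cons(c, cons(c, b))))))   [R3 at 1]
2. h(p(h(p(cons(c, cons(c, b))))))  →  h(p(cons(c, b)))   [R8 at 1.1]
3. h(p(cons(c, b)))  →  b   [R8 at ε]

b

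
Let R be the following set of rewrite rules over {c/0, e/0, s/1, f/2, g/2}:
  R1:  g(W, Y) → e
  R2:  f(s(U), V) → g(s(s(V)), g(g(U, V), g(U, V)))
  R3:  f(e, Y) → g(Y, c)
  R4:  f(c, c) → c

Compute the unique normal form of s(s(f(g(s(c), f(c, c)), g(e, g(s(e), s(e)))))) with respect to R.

s(s(e))

1. s(s(f(g(s(c), f(c, c)), g(e, g(s(e), s(e))))))  →  s(s(f(e, g(e, g(s(e), s(e))))))   [R1 at 1.1.1]
2. s(s(f(e, g(e, g(s(e), s(e))))))  →  s(s(g(g(e, g(s(e), s(e))), c)))   [R3 at 1.1]
3. s(s(g(g(e, g(s(e), s(e))), c)))  →  s(s(e))   [R1 at 1.1]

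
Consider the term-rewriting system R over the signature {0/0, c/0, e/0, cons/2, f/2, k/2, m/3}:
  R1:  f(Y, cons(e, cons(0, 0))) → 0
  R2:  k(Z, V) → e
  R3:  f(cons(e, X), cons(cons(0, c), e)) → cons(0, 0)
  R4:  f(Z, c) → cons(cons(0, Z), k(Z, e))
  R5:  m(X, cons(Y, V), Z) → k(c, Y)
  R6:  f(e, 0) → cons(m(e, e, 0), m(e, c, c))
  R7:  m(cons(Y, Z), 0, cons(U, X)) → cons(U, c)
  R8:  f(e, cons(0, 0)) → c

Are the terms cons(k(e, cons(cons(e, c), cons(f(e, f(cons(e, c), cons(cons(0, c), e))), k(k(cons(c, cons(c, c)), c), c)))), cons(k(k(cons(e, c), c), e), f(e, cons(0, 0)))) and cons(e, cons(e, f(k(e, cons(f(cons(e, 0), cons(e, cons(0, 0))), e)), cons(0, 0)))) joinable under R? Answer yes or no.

Reduce t₁ = cons(k(e, cons(cons(e, c), cons(f(e, f(cons(e, c), cons(cons(0, c), e))), k(k(cons(c, cons(c, c)), c), c)))), cons(k(k(cons(e, c), c), e), f(e, cons(0, 0)))):
1. cons(k(e, cons(cons(e, c), cons(f(e, f(cons(e, c), cons(cons(0, c), e))), k(k(cons(c, cons(c, c)), c), c)))), cons(k(k(cons(e, c), c), e), f(e, cons(0, 0))))  →  cons(e, cons(k(k(cons(e, c), c), e), f(e, cons(0, 0))))   [R2 at 1]
2. cons(e, cons(k(k(cons(e, c), c), e), f(e, cons(0, 0))))  →  cons(e, cons(e, f(e, cons(0, 0))))   [R2 at 2.1]
3. cons(e, cons(e, f(e, cons(0, 0))))  →  cons(e, cons(e, c))   [R8 at 2.2]

Reduce t₂ = cons(e, cons(e, f(k(e, cons(f(cons(e, 0), cons(e, cons(0, 0))), e)), cons(0, 0)))):
1. cons(e, cons(e, f(k(e, cons(f(cons(e, 0), cons(e, cons(0, 0))), e)), cons(0, 0))))  →  cons(e, cons(e, f(e, cons(0, 0))))   [R2 at 2.2.1]
2. cons(e, cons(e, f(e, cons(0, 0))))  →  cons(e, cons(e, c))   [R8 at 2.2]

yes — NF(t₁) = cons(e, cons(e, c)), NF(t₂) = cons(e, cons(e, c))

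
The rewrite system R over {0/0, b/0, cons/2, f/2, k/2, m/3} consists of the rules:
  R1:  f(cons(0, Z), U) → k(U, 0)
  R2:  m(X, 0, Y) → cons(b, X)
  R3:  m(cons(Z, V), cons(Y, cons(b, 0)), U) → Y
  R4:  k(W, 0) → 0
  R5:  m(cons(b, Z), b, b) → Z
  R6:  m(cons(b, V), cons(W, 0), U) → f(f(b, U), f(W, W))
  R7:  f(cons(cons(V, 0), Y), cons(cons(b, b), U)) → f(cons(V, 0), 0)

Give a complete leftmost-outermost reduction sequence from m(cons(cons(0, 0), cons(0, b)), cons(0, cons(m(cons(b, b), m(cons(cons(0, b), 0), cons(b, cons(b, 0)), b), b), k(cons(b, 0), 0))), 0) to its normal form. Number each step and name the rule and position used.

1. m(cons(cons(0, 0), cons(0, b)), cons(0, cons(m(cons(b, b), m(cons(cons(0, b), 0), cons(b, cons(b, 0)), b), b), k(cons(b, 0), 0))), 0)  →  m(cons(cons(0, 0), cons(0, b)), cons(0, cons(m(cons(b, b), b, b), k(cons(b, 0), 0))), 0)   [R3 at 2.2.1.2]
2. m(cons(cons(0, 0), cons(0, b)), cons(0, cons(m(cons(b, b), b, b), k(cons(b, 0), 0))), 0)  →  m(cons(cons(0, 0), cons(0, b)), cons(0, cons(b, k(cons(b, 0), 0))), 0)   [R5 at 2.2.1]
3. m(cons(cons(0, 0), cons(0, b)), cons(0, cons(b, k(cons(b, 0), 0))), 0)  →  m(cons(cons(0, 0), cons(0, b)), cons(0, cons(b, 0)), 0)   [R4 at 2.2.2]
4. m(cons(cons(0, 0), cons(0, b)), cons(0, cons(b, 0)), 0)  →  0   [R3 at ε]

0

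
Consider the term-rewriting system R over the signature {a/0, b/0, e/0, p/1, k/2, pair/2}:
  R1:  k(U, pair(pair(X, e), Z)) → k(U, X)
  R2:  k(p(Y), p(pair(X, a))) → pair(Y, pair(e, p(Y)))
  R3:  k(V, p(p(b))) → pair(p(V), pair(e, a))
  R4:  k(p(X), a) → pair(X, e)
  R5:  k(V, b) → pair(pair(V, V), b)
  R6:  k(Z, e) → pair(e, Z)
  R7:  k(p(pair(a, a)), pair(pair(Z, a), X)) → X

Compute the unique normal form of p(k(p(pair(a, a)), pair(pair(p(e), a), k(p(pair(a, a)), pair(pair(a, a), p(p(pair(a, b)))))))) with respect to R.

1. p(k(p(pair(a, a)), pair(pair(p(e), a), k(p(pair(a, a)), pair(pair(a, a), p(p(pair(a, b))))))))  →  p(k(p(pair(a, a)), pair(pair(a, a), p(p(pair(a, b))))))   [R7 at 1]
2. p(k(p(pair(a, a)), pair(pair(a, a), p(p(pair(a, b))))))  →  p(p(p(pair(a, b))))   [R7 at 1]

p(p(p(pair(a, b))))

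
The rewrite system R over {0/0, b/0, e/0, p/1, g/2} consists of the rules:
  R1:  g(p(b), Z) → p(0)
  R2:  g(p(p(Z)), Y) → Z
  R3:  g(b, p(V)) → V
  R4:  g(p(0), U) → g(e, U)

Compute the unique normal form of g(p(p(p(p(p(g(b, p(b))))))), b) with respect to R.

p(p(p(b)))

1. g(p(p(p(p(p(g(b, p(b))))))), b)  →  p(p(p(g(b, p(b)))))   [R2 at ε]
2. p(p(p(g(b, p(b)))))  →  p(p(p(b)))   [R3 at 1.1.1]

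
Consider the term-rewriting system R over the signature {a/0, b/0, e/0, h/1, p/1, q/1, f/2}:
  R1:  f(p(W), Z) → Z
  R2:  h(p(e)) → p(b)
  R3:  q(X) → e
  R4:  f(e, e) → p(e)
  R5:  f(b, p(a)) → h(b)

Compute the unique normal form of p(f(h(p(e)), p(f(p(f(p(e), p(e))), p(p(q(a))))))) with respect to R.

p(p(p(p(e))))

1. p(f(h(p(e)), p(f(p(f(p(e), p(e))), p(p(q(a)))))))  →  p(f(p(b), p(f(p(f(p(e), p(e))), p(p(q(a)))))))   [R2 at 1.1]
2. p(f(p(b), p(f(p(f(p(e), p(e))), p(p(q(a)))))))  →  p(p(f(p(f(p(e), p(e))), p(p(q(a))))))   [R1 at 1]
3. p(p(f(p(f(p(e), p(e))), p(p(q(a))))))  →  p(p(p(p(q(a)))))   [R1 at 1.1]
4. p(p(p(p(q(a)))))  →  p(p(p(p(e))))   [R3 at 1.1.1.1]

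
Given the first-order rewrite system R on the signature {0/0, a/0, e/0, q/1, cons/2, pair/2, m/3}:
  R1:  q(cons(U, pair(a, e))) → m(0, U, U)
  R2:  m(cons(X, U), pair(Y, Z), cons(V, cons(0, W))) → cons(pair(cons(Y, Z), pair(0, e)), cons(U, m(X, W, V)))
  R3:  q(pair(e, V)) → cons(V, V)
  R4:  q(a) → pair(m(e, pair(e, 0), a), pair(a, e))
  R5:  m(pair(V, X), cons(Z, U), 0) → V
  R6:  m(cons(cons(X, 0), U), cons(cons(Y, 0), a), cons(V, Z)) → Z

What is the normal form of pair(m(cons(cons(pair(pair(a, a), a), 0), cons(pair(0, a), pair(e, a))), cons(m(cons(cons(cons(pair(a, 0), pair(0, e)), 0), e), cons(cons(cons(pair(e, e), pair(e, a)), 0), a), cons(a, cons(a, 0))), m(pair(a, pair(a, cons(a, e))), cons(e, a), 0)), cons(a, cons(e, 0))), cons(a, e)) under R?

1. pair(m(cons(cons(pair(pair(a, a), a), 0), cons(pair(0, a), pair(e, a))), cons(m(cons(cons(cons(pair(a, 0), pair(0, e)), 0), e), cons(cons(cons(pair(e, e), pair(e, a)), 0), a), cons(a, cons(a, 0))), m(pair(a, pair(a, cons(a, e))), cons(e, a), 0)), cons(a, cons(e, 0))), cons(a, e))  →  pair(m(cons(cons(pair(pair(a, a), a), 0), cons(pair(0, a), pair(e, a))), cons(cons(a, 0), m(pair(a, pair(a, cons(a, e))), cons(e, a), 0)), cons(a, cons(e, 0))), cons(a, e))   [R6 at 1.2.1]
2. pair(m(cons(cons(pair(pair(a, a), a), 0), cons(pair(0, a), pair(e, a))), cons(cons(a, 0), m(pair(a, pair(a, cons(a, e))), cons(e, a), 0)), cons(a, cons(e, 0))), cons(a, e))  →  pair(m(cons(cons(pair(pair(a, a), a), 0), cons(pair(0, a), pair(e, a))), cons(cons(a, 0), a), cons(a, cons(e, 0))), cons(a, e))   [R5 at 1.2.2]
3. pair(m(cons(cons(pair(pair(a, a), a), 0), cons(pair(0, a), pair(e, a))), cons(cons(a, 0), a), cons(a, cons(e, 0))), cons(a, e))  →  pair(cons(e, 0), cons(a, e))   [R6 at 1]

pair(cons(e, 0), cons(a, e))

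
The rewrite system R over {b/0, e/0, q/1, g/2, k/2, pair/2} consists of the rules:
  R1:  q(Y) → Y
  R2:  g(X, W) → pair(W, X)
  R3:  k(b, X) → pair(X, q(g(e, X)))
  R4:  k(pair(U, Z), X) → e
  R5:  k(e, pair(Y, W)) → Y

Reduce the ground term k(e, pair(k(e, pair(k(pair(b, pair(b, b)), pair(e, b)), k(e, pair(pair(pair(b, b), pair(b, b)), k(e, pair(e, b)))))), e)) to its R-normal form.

1. k(e, pair(k(e, pair(k(pair(b, pair(b, b)), pair(e, b)), k(e, pair(pair(pair(b, b), pair(b, b)), k(e, pair(e, b)))))), e))  →  k(e, pair(k(pair(b, pair(b, b)), pair(e, b)), k(e, pair(pair(pair(b, b), pair(b, b)), k(e, pair(e, b))))))   [R5 at ε]
2. k(e, pair(k(pair(b, pair(b, b)), pair(e, b)), k(e, pair(pair(pair(b, b), pair(b, b)), k(e, pair(e, b))))))  →  k(pair(b, pair(b, b)), pair(e, b))   [R5 at ε]
3. k(pair(b, pair(b, b)), pair(e, b))  →  e   [R4 at ε]

e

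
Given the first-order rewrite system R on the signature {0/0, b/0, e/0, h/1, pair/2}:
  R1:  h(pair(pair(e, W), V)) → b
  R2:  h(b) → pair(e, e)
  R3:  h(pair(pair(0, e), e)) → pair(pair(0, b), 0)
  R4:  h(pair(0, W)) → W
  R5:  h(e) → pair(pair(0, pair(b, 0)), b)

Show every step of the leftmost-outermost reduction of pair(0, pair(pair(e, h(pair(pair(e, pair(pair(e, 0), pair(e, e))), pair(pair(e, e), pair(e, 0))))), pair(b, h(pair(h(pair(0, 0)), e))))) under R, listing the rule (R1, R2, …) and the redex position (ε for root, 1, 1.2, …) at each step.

pair(0, pair(pair(e, b), pair(b, e)))

1. pair(0, pair(pair(e, h(pair(pair(e, pair(pair(e, 0), pair(e, e))), pair(pair(e, e), pair(e, 0))))), pair(b, h(pair(h(pair(0, 0)), e)))))  →  pair(0, pair(pair(e, b), pair(b, h(pair(h(pair(0, 0)), e)))))   [R1 at 2.1.2]
2. pair(0, pair(pair(e, b), pair(b, h(pair(h(pair(0, 0)), e)))))  →  pair(0, pair(pair(e, b), pair(b, h(pair(0, e)))))   [R4 at 2.2.2.1.1]
3. pair(0, pair(pair(e, b), pair(b, h(pair(0, e)))))  →  pair(0, pair(pair(e, b), pair(b, e)))   [R4 at 2.2.2]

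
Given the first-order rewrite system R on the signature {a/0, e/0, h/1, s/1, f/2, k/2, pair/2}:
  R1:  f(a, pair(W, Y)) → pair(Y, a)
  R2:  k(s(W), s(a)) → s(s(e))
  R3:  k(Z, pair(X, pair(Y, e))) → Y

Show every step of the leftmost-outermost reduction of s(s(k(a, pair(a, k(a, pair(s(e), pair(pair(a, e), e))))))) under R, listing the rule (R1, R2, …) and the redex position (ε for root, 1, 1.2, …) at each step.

1. s(s(k(a, pair(a, k(a, pair(s(e), pair(pair(a, e), e)))))))  →  s(s(k(a, pair(a, pair(a, e)))))   [R3 at 1.1.2.2]
2. s(s(k(a, pair(a, pair(a, e)))))  →  s(s(a))   [R3 at 1.1]

s(s(a))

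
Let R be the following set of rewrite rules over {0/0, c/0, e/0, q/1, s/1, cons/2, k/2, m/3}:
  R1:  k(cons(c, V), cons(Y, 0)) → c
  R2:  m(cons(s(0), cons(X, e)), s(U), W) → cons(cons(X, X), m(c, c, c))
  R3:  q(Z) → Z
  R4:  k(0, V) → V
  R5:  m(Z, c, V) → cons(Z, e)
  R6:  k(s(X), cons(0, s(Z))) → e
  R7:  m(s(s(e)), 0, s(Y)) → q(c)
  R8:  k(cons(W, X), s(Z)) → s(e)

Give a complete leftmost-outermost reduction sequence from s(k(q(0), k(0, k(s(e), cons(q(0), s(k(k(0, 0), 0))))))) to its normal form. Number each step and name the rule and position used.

s(e)

1. s(k(q(0), k(0, k(s(e), cons(q(0), s(k(k(0, 0), 0)))))))  →  s(k(0, k(0, k(s(e), cons(q(0), s(k(k(0, 0), 0)))))))   [R3 at 1.1]
2. s(k(0, k(0, k(s(e), cons(q(0), s(k(k(0, 0), 0)))))))  →  s(k(0, k(s(e), cons(q(0), s(k(k(0, 0), 0))))))   [R4 at 1]
3. s(k(0, k(s(e), cons(q(0), s(k(k(0, 0), 0))))))  →  s(k(s(e), cons(q(0), s(k(k(0, 0), 0)))))   [R4 at 1]
4. s(k(s(e), cons(q(0), s(k(k(0, 0), 0)))))  →  s(k(s(e), cons(0, s(k(k(0, 0), 0)))))   [R3 at 1.2.1]
5. s(k(s(e), cons(0, s(k(k(0, 0), 0)))))  →  s(e)   [R6 at 1]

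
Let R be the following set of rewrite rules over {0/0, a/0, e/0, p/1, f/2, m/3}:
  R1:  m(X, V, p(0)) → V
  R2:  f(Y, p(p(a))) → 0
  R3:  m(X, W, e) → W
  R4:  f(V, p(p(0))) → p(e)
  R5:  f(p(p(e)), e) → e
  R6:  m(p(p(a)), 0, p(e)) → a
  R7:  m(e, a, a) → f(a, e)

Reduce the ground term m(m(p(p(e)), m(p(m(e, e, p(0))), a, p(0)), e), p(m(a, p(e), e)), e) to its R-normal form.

1. m(m(p(p(e)), m(p(m(e, e, p(0))), a, p(0)), e), p(m(a, p(e), e)), e)  →  p(m(a, p(e), e))   [R3 at ε]
2. p(m(a, p(e), e))  →  p(p(e))   [R3 at 1]

p(p(e))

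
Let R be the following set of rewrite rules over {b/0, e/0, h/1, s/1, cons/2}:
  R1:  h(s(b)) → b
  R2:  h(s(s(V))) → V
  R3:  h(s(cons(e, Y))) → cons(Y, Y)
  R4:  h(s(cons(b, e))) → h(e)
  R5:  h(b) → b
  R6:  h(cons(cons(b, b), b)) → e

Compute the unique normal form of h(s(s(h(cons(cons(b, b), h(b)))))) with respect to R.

e

1. h(s(s(h(cons(cons(b, b), h(b))))))  →  h(cons(cons(b, b), h(b)))   [R2 at ε]
2. h(cons(cons(b, b), h(b)))  →  h(cons(cons(b, b), b))   [R5 at 1.2]
3. h(cons(cons(b, b), b))  →  e   [R6 at ε]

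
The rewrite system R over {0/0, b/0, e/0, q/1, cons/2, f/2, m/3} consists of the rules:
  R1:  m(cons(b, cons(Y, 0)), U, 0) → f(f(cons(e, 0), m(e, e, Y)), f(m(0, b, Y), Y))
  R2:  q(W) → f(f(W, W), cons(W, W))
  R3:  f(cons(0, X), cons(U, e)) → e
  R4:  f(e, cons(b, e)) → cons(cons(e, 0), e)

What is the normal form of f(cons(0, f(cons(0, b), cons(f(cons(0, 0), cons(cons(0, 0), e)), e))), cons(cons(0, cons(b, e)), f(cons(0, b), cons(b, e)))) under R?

e

1. f(cons(0, f(cons(0, b), cons(f(cons(0, 0), cons(cons(0, 0), e)), e))), cons(cons(0, cons(b, e)), f(cons(0, b), cons(b, e))))  →  f(cons(0, e), cons(cons(0, cons(b, e)), f(cons(0, b), cons(b, e))))   [R3 at 1.2]
2. f(cons(0, e), cons(cons(0, cons(b, e)), f(cons(0, b), cons(b, e))))  →  f(cons(0, e), cons(cons(0, cons(b, e)), e))   [R3 at 2.2]
3. f(cons(0, e), cons(cons(0, cons(b, e)), e))  →  e   [R3 at ε]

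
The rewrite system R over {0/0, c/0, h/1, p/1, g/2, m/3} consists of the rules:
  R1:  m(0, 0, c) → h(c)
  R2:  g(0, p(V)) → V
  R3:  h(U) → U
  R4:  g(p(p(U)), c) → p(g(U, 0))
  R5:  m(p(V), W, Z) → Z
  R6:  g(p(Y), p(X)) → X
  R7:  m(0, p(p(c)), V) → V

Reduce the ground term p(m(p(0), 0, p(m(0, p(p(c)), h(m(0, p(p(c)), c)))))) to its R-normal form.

1. p(m(p(0), 0, p(m(0, p(p(c)), h(m(0, p(p(c)), c))))))  →  p(p(m(0, p(p(c)), h(m(0, p(p(c)), c)))))   [R5 at 1]
2. p(p(m(0, p(p(c)), h(m(0, p(p(c)), c)))))  →  p(p(h(m(0, p(p(c)), c))))   [R7 at 1.1]
3. p(p(h(m(0, p(p(c)), c))))  →  p(p(m(0, p(p(c)), c)))   [R3 at 1.1]
4. p(p(m(0, p(p(c)), c)))  →  p(p(c))   [R7 at 1.1]

p(p(c))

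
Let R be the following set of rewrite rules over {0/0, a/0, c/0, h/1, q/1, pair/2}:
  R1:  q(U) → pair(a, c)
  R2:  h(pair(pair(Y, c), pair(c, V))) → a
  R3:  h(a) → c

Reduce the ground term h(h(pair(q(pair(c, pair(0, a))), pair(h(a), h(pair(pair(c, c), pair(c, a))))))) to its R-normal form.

1. h(h(pair(q(pair(c, pair(0, a))), pair(h(a), h(pair(pair(c, c), pair(c, a)))))))  →  h(h(pair(pair(a, c), pair(h(a), h(pair(pair(c, c), pair(c, a)))))))   [R1 at 1.1.1]
2. h(h(pair(pair(a, c), pair(h(a), h(pair(pair(c, c), pair(c, a)))))))  →  h(h(pair(pair(a, c), pair(c, h(pair(pair(c, c), pair(c, a)))))))   [R3 at 1.1.2.1]
3. h(h(pair(pair(a, c), pair(c, h(pair(pair(c, c), pair(c, a)))))))  →  h(a)   [R2 at 1]
4. h(a)  →  c   [R3 at ε]

c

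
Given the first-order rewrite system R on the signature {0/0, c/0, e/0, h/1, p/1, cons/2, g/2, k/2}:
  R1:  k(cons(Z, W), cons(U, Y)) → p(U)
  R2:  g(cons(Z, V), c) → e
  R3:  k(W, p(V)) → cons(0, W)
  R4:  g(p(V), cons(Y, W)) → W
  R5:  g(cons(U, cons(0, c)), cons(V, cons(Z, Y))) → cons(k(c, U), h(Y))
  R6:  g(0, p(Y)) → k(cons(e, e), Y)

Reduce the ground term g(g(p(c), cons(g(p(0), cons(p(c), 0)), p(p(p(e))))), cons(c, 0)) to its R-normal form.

1. g(g(p(c), cons(g(p(0), cons(p(c), 0)), p(p(p(e))))), cons(c, 0))  →  g(p(p(p(e))), cons(c, 0))   [R4 at 1]
2. g(p(p(p(e))), cons(c, 0))  →  0   [R4 at ε]

0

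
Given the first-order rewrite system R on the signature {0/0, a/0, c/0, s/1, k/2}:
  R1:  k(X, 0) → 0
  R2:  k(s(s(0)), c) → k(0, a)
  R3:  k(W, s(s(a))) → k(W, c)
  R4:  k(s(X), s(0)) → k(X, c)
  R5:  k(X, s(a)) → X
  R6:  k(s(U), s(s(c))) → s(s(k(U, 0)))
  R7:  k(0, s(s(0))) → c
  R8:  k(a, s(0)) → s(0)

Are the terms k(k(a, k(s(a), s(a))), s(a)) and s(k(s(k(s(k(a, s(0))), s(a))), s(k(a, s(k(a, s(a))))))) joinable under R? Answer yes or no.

no — NF(t₁) = a, NF(t₂) = s(s(s(s(0))))

Reduce t₁ = k(k(a, k(s(a), s(a))), s(a)):
1. k(k(a, k(s(a), s(a))), s(a))  →  k(a, k(s(a), s(a)))   [R5 at ε]
2. k(a, k(s(a), s(a)))  →  k(a, s(a))   [R5 at 2]
3. k(a, s(a))  →  a   [R5 at ε]

Reduce t₂ = s(k(s(k(s(k(a, s(0))), s(a))), s(k(a, s(k(a, s(a))))))):
1. s(k(s(k(s(k(a, s(0))), s(a))), s(k(a, s(k(a, s(a)))))))  →  s(k(s(s(k(a, s(0)))), s(k(a, s(k(a, s(a)))))))   [R5 at 1.1.1]
2. s(k(s(s(k(a, s(0)))), s(k(a, s(k(a, s(a)))))))  →  s(k(s(s(s(0))), s(k(a, s(k(a, s(a)))))))   [R8 at 1.1.1.1]
3. s(k(s(s(s(0))), s(k(a, s(k(a, s(a)))))))  →  s(k(s(s(s(0))), s(k(a, s(a)))))   [R5 at 1.2.1.2.1]
4. s(k(s(s(s(0))), s(k(a, s(a)))))  →  s(k(s(s(s(0))), s(a)))   [R5 at 1.2.1]
5. s(k(s(s(s(0))), s(a)))  →  s(s(s(s(0))))   [R5 at 1]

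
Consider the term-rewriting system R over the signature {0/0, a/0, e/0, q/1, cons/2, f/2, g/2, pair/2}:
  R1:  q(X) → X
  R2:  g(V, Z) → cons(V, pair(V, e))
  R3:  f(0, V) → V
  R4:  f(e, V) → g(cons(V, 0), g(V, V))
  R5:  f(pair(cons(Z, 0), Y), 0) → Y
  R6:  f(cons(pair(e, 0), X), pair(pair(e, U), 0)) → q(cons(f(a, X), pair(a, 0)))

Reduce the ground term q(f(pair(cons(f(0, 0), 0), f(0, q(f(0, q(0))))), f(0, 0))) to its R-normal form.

1. q(f(pair(cons(f(0, 0), 0), f(0, q(f(0, q(0))))), f(0, 0)))  →  f(pair(cons(f(0, 0), 0), f(0, q(f(0, q(0))))), f(0, 0))   [R1 at ε]
2. f(pair(cons(f(0, 0), 0), f(0, q(f(0, q(0))))), f(0, 0))  →  f(pair(cons(0, 0), f(0, q(f(0, q(0))))), f(0, 0))   [R3 at 1.1.1]
3. f(pair(cons(0, 0), f(0, q(f(0, q(0))))), f(0, 0))  →  f(pair(cons(0, 0), q(f(0, q(0)))), f(0, 0))   [R3 at 1.2]
4. f(pair(cons(0, 0), q(f(0, q(0)))), f(0, 0))  →  f(pair(cons(0, 0), f(0, q(0))), f(0, 0))   [R1 at 1.2]
5. f(pair(cons(0, 0), f(0, q(0))), f(0, 0))  →  f(pair(cons(0, 0), q(0)), f(0, 0))   [R3 at 1.2]
6. f(pair(cons(0, 0), q(0)), f(0, 0))  →  f(pair(cons(0, 0), 0), f(0, 0))   [R1 at 1.2]
7. f(pair(cons(0, 0), 0), f(0, 0))  →  f(pair(cons(0, 0), 0), 0)   [R3 at 2]
8. f(pair(cons(0, 0), 0), 0)  →  0   [R5 at ε]

0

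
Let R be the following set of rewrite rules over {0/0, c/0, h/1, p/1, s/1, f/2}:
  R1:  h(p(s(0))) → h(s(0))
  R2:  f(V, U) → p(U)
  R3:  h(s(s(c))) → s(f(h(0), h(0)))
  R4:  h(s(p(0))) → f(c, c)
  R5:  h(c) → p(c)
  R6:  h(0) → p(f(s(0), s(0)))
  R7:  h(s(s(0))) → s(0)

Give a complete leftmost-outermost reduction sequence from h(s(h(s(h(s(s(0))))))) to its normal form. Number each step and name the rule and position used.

1. h(s(h(s(h(s(s(0)))))))  →  h(s(h(s(s(0)))))   [R7 at 1.1.1.1]
2. h(s(h(s(s(0)))))  →  h(s(s(0)))   [R7 at 1.1]
3. h(s(s(0)))  →  s(0)   [R7 at ε]

s(0)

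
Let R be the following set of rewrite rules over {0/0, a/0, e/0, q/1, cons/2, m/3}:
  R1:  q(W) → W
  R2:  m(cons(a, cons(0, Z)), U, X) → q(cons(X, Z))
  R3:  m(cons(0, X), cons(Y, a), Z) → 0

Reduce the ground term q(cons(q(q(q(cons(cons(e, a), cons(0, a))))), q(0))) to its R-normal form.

1. q(cons(q(q(q(cons(cons(e, a), cons(0, a))))), q(0)))  →  cons(q(q(q(cons(cons(e, a), cons(0, a))))), q(0))   [R1 at ε]
2. cons(q(q(q(cons(cons(e, a), cons(0, a))))), q(0))  →  cons(q(q(cons(cons(e, a), cons(0, a)))), q(0))   [R1 at 1]
3. cons(q(q(cons(cons(e, a), cons(0, a)))), q(0))  →  cons(q(cons(cons(e, a), cons(0, a))), q(0))   [R1 at 1]
4. cons(q(cons(cons(e, a), cons(0, a))), q(0))  →  cons(cons(cons(e, a), cons(0, a)), q(0))   [R1 at 1]
5. cons(cons(cons(e, a), cons(0, a)), q(0))  →  cons(cons(cons(e, a), cons(0, a)), 0)   [R1 at 2]

cons(cons(cons(e, a), cons(0, a)), 0)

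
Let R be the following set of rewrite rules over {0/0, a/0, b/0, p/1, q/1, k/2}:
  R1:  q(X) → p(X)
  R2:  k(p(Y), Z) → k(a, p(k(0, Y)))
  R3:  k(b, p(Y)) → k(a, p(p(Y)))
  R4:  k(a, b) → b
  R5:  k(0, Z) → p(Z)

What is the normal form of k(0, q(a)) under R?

1. k(0, q(a))  →  p(q(a))   [R5 at ε]
2. p(q(a))  →  p(p(a))   [R1 at 1]

p(p(a))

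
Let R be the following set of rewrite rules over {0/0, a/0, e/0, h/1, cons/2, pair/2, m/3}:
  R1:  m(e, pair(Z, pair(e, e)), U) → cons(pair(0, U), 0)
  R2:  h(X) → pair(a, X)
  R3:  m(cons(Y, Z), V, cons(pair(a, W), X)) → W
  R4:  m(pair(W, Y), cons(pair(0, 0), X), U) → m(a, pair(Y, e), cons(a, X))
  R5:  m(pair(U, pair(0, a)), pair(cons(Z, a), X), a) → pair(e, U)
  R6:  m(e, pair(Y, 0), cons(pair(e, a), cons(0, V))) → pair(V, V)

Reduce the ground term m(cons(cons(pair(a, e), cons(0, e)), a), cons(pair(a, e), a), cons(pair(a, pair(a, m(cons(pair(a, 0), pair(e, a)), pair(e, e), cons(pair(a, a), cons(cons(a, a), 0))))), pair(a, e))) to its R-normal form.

pair(a, a)

1. m(cons(cons(pair(a, e), cons(0, e)), a), cons(pair(a, e), a), cons(pair(a, pair(a, m(cons(pair(a, 0), pair(e, a)), pair(e, e), cons(pair(a, a), cons(cons(a, a), 0))))), pair(a, e)))  →  pair(a, m(cons(pair(a, 0), pair(e, a)), pair(e, e), cons(pair(a, a), cons(cons(a, a), 0))))   [R3 at ε]
2. pair(a, m(cons(pair(a, 0), pair(e, a)), pair(e, e), cons(pair(a, a), cons(cons(a, a), 0))))  →  pair(a, a)   [R3 at 2]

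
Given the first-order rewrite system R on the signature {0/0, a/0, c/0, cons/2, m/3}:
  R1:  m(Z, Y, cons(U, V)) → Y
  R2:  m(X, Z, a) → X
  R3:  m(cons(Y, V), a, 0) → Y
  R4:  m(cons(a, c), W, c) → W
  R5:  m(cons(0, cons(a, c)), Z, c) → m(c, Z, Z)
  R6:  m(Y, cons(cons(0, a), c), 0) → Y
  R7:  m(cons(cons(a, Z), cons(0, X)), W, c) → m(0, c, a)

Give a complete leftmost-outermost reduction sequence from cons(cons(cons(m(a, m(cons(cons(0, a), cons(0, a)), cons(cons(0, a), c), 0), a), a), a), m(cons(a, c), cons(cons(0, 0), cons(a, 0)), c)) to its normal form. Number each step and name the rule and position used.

cons(cons(cons(a, a), a), cons(cons(0, 0), cons(a, 0)))

1. cons(cons(cons(m(a, m(cons(cons(0, a), cons(0, a)), cons(cons(0, a), c), 0), a), a), a), m(cons(a, c), cons(cons(0, 0), cons(a, 0)), c))  →  cons(cons(cons(a, a), a), m(cons(a, c), cons(cons(0, 0), cons(a, 0)), c))   [R2 at 1.1.1]
2. cons(cons(cons(a, a), a), m(cons(a, c), cons(cons(0, 0), cons(a, 0)), c))  →  cons(cons(cons(a, a), a), cons(cons(0, 0), cons(a, 0)))   [R4 at 2]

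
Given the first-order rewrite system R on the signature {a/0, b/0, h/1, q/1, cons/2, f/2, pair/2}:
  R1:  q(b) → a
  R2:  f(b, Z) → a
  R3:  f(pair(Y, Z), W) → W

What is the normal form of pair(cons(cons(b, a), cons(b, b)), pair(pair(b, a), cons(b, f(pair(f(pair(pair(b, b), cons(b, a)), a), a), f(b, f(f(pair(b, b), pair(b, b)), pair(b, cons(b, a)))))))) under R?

1. pair(cons(cons(b, a), cons(b, b)), pair(pair(b, a), cons(b, f(pair(f(pair(pair(b, b), cons(b, a)), a), a), f(b, f(f(pair(b, b), pair(b, b)), pair(b, cons(b, a))))))))  →  pair(cons(cons(b, a), cons(b, b)), pair(pair(b, a), cons(b, f(b, f(f(pair(b, b), pair(b, b)), pair(b, cons(b, a)))))))   [R3 at 2.2.2]
2. pair(cons(cons(b, a), cons(b, b)), pair(pair(b, a), cons(b, f(b, f(f(pair(b, b), pair(b, b)), pair(b, cons(b, a)))))))  →  pair(cons(cons(b, a), cons(b, b)), pair(pair(b, a), cons(b, a)))   [R2 at 2.2.2]

pair(cons(cons(b, a), cons(b, b)), pair(pair(b, a), cons(b, a)))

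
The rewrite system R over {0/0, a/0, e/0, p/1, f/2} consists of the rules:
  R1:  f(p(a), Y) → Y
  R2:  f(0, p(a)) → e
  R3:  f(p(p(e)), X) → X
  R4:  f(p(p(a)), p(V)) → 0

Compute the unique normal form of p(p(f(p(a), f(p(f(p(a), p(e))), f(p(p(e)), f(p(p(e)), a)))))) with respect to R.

1. p(p(f(p(a), f(p(f(p(a), p(e))), f(p(p(e)), f(p(p(e)), a))))))  →  p(p(f(p(f(p(a), p(e))), f(p(p(e)), f(p(p(e)), a)))))   [R1 at 1.1]
2. p(p(f(p(f(p(a), p(e))), f(p(p(e)), f(p(p(e)), a)))))  →  p(p(f(p(p(e)), f(p(p(e)), f(p(p(e)), a)))))   [R1 at 1.1.1.1]
3. p(p(f(p(p(e)), f(p(p(e)), f(p(p(e)), a)))))  →  p(p(f(p(p(e)), f(p(p(e)), a))))   [R3 at 1.1]
4. p(p(f(p(p(e)), f(p(p(e)), a))))  →  p(p(f(p(p(e)), a)))   [R3 at 1.1]
5. p(p(f(p(p(e)), a)))  →  p(p(a))   [R3 at 1.1]

p(p(a))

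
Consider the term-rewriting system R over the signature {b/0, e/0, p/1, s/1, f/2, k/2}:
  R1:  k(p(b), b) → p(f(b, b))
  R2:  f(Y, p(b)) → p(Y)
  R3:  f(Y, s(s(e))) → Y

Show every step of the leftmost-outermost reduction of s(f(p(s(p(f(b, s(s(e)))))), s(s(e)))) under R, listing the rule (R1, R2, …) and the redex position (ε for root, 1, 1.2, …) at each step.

s(p(s(p(b))))

1. s(f(p(s(p(f(b, s(s(e)))))), s(s(e))))  →  s(p(s(p(f(b, s(s(e)))))))   [R3 at 1]
2. s(p(s(p(f(b, s(s(e)))))))  →  s(p(s(p(b))))   [R3 at 1.1.1.1]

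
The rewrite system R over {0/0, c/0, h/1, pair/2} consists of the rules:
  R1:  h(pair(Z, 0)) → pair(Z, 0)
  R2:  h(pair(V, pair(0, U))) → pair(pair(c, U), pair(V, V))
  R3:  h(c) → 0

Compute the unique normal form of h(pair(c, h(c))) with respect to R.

pair(c, 0)

1. h(pair(c, h(c)))  →  h(pair(c, 0))   [R3 at 1.2]
2. h(pair(c, 0))  →  pair(c, 0)   [R1 at ε]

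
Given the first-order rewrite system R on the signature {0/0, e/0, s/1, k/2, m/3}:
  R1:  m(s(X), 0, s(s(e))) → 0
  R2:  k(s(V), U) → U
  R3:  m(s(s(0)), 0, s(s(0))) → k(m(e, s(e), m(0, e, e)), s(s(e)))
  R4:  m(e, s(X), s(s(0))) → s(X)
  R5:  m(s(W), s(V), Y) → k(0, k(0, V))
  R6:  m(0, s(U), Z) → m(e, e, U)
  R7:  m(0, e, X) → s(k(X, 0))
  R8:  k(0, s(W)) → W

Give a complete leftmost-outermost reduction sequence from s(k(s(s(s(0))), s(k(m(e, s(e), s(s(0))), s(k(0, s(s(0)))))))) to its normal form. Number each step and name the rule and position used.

s(s(s(s(0))))

1. s(k(s(s(s(0))), s(k(m(e, s(e), s(s(0))), s(k(0, s(s(0))))))))  →  s(s(k(m(e, s(e), s(s(0))), s(k(0, s(s(0)))))))   [R2 at 1]
2. s(s(k(m(e, s(e), s(s(0))), s(k(0, s(s(0)))))))  →  s(s(k(s(e), s(k(0, s(s(0)))))))   [R4 at 1.1.1]
3. s(s(k(s(e), s(k(0, s(s(0)))))))  →  s(s(s(k(0, s(s(0))))))   [R2 at 1.1]
4. s(s(s(k(0, s(s(0))))))  →  s(s(s(s(0))))   [R8 at 1.1.1]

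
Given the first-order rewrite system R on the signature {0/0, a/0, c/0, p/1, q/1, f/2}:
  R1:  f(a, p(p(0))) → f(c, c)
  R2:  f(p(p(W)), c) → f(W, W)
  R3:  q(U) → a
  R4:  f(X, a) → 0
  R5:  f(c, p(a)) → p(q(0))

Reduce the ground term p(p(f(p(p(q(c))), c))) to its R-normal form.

p(p(0))

1. p(p(f(p(p(q(c))), c)))  →  p(p(f(q(c), q(c))))   [R2 at 1.1]
2. p(p(f(q(c), q(c))))  →  p(p(f(a, q(c))))   [R3 at 1.1.1]
3. p(p(f(a, q(c))))  →  p(p(f(a, a)))   [R3 at 1.1.2]
4. p(p(f(a, a)))  →  p(p(0))   [R4 at 1.1]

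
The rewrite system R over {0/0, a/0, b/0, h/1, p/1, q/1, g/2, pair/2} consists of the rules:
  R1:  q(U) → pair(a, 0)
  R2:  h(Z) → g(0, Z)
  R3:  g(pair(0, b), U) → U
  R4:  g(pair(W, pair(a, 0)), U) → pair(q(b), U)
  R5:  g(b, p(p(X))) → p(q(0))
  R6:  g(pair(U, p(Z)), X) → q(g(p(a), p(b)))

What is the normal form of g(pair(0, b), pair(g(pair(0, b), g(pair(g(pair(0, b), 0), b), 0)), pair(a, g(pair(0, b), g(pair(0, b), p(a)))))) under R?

1. g(pair(0, b), pair(g(pair(0, b), g(pair(g(pair(0, b), 0), b), 0)), pair(a, g(pair(0, b), g(pair(0, b), p(a))))))  →  pair(g(pair(0, b), g(pair(g(pair(0, b), 0), b), 0)), pair(a, g(pair(0, b), g(pair(0, b), p(a)))))   [R3 at ε]
2. pair(g(pair(0, b), g(pair(g(pair(0, b), 0), b), 0)), pair(a, g(pair(0, b), g(pair(0, b), p(a)))))  →  pair(g(pair(g(pair(0, b), 0), b), 0), pair(a, g(pair(0, b), g(pair(0, b), p(a)))))   [R3 at 1]
3. pair(g(pair(g(pair(0, b), 0), b), 0), pair(a, g(pair(0, b), g(pair(0, b), p(a)))))  →  pair(g(pair(0, b), 0), pair(a, g(pair(0, b), g(pair(0, b), p(a)))))   [R3 at 1.1.1]
4. pair(g(pair(0, b), 0), pair(a, g(pair(0, b), g(pair(0, b), p(a)))))  →  pair(0, pair(a, g(pair(0, b), g(pair(0, b), p(a)))))   [R3 at 1]
5. pair(0, pair(a, g(pair(0, b), g(pair(0, b), p(a)))))  →  pair(0, pair(a, g(pair(0, b), p(a))))   [R3 at 2.2]
6. pair(0, pair(a, g(pair(0, b), p(a))))  →  pair(0, pair(a, p(a)))   [R3 at 2.2]

pair(0, pair(a, p(a)))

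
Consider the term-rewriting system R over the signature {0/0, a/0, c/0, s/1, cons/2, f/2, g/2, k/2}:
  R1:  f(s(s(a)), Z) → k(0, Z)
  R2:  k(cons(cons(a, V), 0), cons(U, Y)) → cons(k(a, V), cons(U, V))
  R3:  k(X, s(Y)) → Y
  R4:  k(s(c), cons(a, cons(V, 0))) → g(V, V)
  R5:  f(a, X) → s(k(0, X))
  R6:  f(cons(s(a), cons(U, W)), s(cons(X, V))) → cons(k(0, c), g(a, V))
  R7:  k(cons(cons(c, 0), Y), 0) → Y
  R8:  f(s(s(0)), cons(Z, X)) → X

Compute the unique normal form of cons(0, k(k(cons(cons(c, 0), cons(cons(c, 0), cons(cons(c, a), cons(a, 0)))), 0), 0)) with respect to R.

1. cons(0, k(k(cons(cons(c, 0), cons(cons(c, 0), cons(cons(c, a), cons(a, 0)))), 0), 0))  →  cons(0, k(cons(cons(c, 0), cons(cons(c, a), cons(a, 0))), 0))   [R7 at 2.1]
2. cons(0, k(cons(cons(c, 0), cons(cons(c, a), cons(a, 0))), 0))  →  cons(0, cons(cons(c, a), cons(a, 0)))   [R7 at 2]

cons(0, cons(cons(c, a), cons(a, 0)))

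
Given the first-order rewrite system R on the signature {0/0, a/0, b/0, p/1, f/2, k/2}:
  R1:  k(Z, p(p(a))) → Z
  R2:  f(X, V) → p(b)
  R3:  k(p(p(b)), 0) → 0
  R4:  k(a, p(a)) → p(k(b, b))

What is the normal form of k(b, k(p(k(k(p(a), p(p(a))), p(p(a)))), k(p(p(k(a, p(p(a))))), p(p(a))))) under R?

1. k(b, k(p(k(k(p(a), p(p(a))), p(p(a)))), k(p(p(k(a, p(p(a))))), p(p(a)))))  →  k(b, k(p(k(p(a), p(p(a)))), k(p(p(k(a, p(p(a))))), p(p(a)))))   [R1 at 2.1.1]
2. k(b, k(p(k(p(a), p(p(a)))), k(p(p(k(a, p(p(a))))), p(p(a)))))  →  k(b, k(p(p(a)), k(p(p(k(a, p(p(a))))), p(p(a)))))   [R1 at 2.1.1]
3. k(b, k(p(p(a)), k(p(p(k(a, p(p(a))))), p(p(a)))))  →  k(b, k(p(p(a)), p(p(k(a, p(p(a)))))))   [R1 at 2.2]
4. k(b, k(p(p(a)), p(p(k(a, p(p(a)))))))  →  k(b, k(p(p(a)), p(p(a))))   [R1 at 2.2.1.1]
5. k(b, k(p(p(a)), p(p(a))))  →  k(b, p(p(a)))   [R1 at 2]
6. k(b, p(p(a)))  →  b   [R1 at ε]

b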